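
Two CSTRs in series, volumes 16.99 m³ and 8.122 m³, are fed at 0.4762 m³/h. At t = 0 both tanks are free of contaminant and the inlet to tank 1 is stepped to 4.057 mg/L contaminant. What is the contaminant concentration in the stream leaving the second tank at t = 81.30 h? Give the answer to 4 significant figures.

3.293 mg/L

Species balance on tank i: dCᵢ/dt = (Cᵢ₋₁ − Cᵢ)/τᵢ with τᵢ = Vᵢ/Q.
τ₁ = 16.99/0.4762 = 35.6783 h; τ₂ = 8.122/0.4762 = 17.0559 h.
Solving the cascade with C₁(0)=C₂(0)=0 gives C₂(t) = C_in[1 − (τ₁ e^(−t/τ₁) − τ₂ e^(−t/τ₂))/(τ₁ − τ₂)].
At t = 81.30: e^(−t/τ₁) = 0.102418, e^(−t/τ₂) = 0.00850849.
C₂ = 4.057·[1 − (35.6783·0.102418 − 17.0559·0.00850849)/(18.6224)] = 4.057·0.811573 = 3.29255 mg/L.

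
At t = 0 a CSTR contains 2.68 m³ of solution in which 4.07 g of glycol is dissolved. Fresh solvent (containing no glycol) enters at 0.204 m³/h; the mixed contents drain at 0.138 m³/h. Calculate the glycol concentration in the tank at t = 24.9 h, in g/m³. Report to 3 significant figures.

Total volume: dV/dt = Q_in − Q_out = 0.066000 m³/h, so V(t) = 2.68 + 0.066000 t and V(24.9) = 4.3234 m³.
No glycol enters, so dm/dt = −Q_out · (m/V).
dm/m = −Q_out dt/(V₀ + 0.066000 t); integrating gives ln(m/m₀) = −(Q_out/(Q_in−Q_out)) ln(V/V₀).
m = m₀ (V₀/V)^(Q_out/(Q_in−Q_out)) = 4.07 × (2.68/4.3234)^(2.0909) = 1.4974 g.
C = m/V = 1.4974/4.3234 = 0.34634 g/m³.

0.346 g/m³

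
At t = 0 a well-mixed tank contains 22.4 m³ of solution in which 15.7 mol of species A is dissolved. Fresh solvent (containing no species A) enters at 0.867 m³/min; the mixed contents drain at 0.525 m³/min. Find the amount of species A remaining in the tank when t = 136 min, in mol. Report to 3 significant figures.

2.80 mol

Total volume: dV/dt = Q_in − Q_out = 0.34200 m³/min, so V(t) = 22.4 + 0.34200 t and V(136) = 68.912 m³.
No species A enters, so dm/dt = −Q_out · (m/V).
dm/m = −Q_out dt/(V₀ + 0.34200 t); integrating gives ln(m/m₀) = −(Q_out/(Q_in−Q_out)) ln(V/V₀).
m = m₀ (V₀/V)^(Q_out/(Q_in−Q_out)) = 15.7 × (22.4/68.912)^(1.5351) = 2.7971 mol.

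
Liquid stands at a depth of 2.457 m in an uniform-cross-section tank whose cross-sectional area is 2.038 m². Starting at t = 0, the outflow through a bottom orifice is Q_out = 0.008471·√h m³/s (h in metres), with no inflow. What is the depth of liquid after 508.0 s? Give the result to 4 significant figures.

With no inflow, A dh/dt = −0.008471 √h.
This is separable: 2 d(√h)/dt = −0.008471/A, so √h = √h₀ − (0.008471/(2A)) t.
√h = √2.457 − 0.008471·508.0/(2·2.038) = 1.56748 − 1.05576 = 0.511724.
h = 0.511724² = 0.261862 m.

0.2619 m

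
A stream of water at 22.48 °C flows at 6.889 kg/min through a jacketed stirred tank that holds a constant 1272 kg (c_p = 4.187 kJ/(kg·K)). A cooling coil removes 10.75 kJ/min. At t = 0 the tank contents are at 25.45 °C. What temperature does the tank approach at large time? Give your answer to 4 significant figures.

Unsteady energy balance on the tank contents: M c_p dT/dt = ṁ c_p (T_in − T) − 10.75.
At steady state dT/dt = 0 ⇒ T_ss = T_in − Q̇/(ṁ c_p) = 22.48 − 10.75/(6.889·4.187) = 22.1073 °C.

22.11 °C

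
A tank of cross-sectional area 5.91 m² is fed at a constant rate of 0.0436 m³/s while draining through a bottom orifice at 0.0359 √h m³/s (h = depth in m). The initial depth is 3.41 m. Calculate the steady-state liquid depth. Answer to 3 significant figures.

Level balance: A dh/dt = 0.0436 − 0.0359 √h. Setting dh/dt = 0:
Q_in = 0.0359 √h_ss ⇒ √h_ss = 0.0436/0.0359 = 1.2145.
h_ss = 1.2145² = 1.4750 m. (Since h₀ = 3.41 m > h_ss, the level will fall toward this value.)

1.47 m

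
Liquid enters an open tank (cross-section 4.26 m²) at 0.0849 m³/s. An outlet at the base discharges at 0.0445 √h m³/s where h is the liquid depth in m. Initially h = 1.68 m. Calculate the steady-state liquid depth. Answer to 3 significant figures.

Level balance: A dh/dt = 0.0849 − 0.0445 √h. Setting dh/dt = 0:
Q_in = 0.0445 √h_ss ⇒ √h_ss = 0.0849/0.0445 = 1.9079.
h_ss = 1.9079² = 3.6399 m. (Since h₀ = 1.68 m < h_ss, the level will rise toward this value.)

3.64 m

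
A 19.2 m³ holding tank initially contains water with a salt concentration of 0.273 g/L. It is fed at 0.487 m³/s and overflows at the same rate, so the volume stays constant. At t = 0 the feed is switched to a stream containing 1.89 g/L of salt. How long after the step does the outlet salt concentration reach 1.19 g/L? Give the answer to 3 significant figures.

33.0 s

Species balance: V dC/dt = Q(C_in − C) ⇒ τ = V/Q = 39.425 s.
C(t) = C_in + (C₀ − C_in) e^(−t/τ). Set C = 1.19 and solve for t:
e^(−t/τ) = (C − C_in)/(C₀ − C_in) = (1.19 − 1.89)/(0.273 − 1.89) = 0.43290
t = −τ ln(…) = 39.425 × 0.83725 = 33.009 s.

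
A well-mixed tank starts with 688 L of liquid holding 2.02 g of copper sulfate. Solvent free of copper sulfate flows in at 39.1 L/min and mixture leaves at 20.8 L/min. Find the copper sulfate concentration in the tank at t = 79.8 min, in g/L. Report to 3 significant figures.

Total volume: dV/dt = Q_in − Q_out = 18.300 L/min, so V(t) = 688 + 18.300 t and V(79.8) = 2148.3 L.
Solute balance: dm/dt = 0 − Q_out C = −Q_out m/V(t).
Separate: dm/m = −Q_out dt/V(t) ⇒ ln(m/m₀) = −(Q_out/(Q_in−Q_out)) ln(V/V₀).
m = m₀ (V₀/V)^(Q_out/(Q_in−Q_out)) = 2.02 × (688/2148.3)^(1.1366) = 0.55371 g.
C = m/V = 0.55371/2148.3 = 0.00025774 g/L.

0.000258 g/L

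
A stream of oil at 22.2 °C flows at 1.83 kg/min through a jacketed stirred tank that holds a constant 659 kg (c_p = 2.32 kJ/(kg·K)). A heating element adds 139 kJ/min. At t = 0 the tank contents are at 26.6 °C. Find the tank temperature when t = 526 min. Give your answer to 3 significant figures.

48.4 °C

M c_p dT/dt = ṁ c_p (T_in − T) + Q̇.
τ = M/ṁ = 360.11 min; T_ss = T_in + Q̇/(ṁ c_p) = 22.2 + 139/(1.83·2.32) = 54.940 °C.
This is linear first-order; T(t) = T_ss + (T₀ − T_ss) e^(−t/τ).
T(526) = 54.940 + (-28.340)·e^(−526/360.11) = 54.940 + (-28.340)·0.23208 = 48.363 °C.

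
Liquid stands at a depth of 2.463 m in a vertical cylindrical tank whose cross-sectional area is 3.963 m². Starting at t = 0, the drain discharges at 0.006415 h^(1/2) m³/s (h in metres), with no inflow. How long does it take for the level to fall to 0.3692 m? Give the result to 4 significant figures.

A dh/dt = −Q_out = −0.006415 √h.
Separate and integrate: 2(√h − √h₀) = −(0.006415/A) t.
t = 2A(√h₀ − √h)/0.006415 = 2·3.963·(√2.463 − √0.3692)/0.006415
  = 7.92600 × (1.56939 − 0.607618) / 0.006415 = 1188.31 s.

1188 s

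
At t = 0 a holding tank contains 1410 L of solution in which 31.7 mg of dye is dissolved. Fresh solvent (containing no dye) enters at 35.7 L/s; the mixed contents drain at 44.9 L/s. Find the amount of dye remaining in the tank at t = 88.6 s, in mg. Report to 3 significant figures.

Total volume: dV/dt = Q_in − Q_out = -9.2000 L/s, so V(t) = 1410 − 9.2000 t and V(88.6) = 594.88 L.
Solute balance: dm/dt = 0 − Q_out C = −Q_out m/V(t).
dm/m = −Q_out dt/(V₀ − 9.2000 t); integrating gives ln(m/m₀) = −(Q_out/(Q_in−Q_out)) ln(V/V₀).
m = m₀ (V₀/V)^(Q_out/(Q_in−Q_out)) = 31.7 × (1410/594.88)^(-4.8804) = 0.46981 mg.

0.470 mg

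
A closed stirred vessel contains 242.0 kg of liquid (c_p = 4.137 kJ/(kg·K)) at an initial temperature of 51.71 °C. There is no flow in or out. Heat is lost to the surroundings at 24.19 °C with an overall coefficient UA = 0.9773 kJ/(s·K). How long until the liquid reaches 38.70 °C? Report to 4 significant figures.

655.7 s

M c_p dT/dt = −UA(T − T_amb).
τ = M c_p/UA = 1024.41 s; T_ss = T_amb = 24.1900 °C.
T(t) = T_ss + (T₀ − T_ss)e^(−t/τ); set T = 38.70:
t = −τ ln[(T − T_ss)/(T₀ − T_ss)] = −1024.41 · ln(0.527253) = 655.698 s.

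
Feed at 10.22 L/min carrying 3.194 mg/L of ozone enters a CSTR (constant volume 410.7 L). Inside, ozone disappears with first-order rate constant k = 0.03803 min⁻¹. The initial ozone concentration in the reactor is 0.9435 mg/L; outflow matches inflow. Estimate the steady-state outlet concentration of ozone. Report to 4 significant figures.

Species balance: V dC/dt = Q C_in − Q C − k V C.
At steady state: 0 = Q C_in − (Q + kV) C_ss, so C_ss = Q C_in/(Q + kV).
C_ss = 10.22·3.194/(10.22 + 0.03803·410.7) = 32.6427/25.8389 = 1.26331 mg/L.

1.263 mg/L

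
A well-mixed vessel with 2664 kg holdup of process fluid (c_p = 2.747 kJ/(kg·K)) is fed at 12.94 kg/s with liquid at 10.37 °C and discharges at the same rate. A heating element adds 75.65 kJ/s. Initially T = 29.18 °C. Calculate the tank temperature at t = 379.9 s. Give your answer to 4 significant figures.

Unsteady energy balance on the tank contents: M c_p dT/dt = ṁ c_p (T_in − T) + 75.65.
Rearrange: dT/dt = (T_ss − T)/τ with τ = M/ṁ = 205.873 s and T_ss = T_in + Q̇/(ṁ c_p) = 12.4982 °C.
Solution: T(t) = T_ss + (T₀ − T_ss) e^(−t/τ).
T(379.9) = 12.4982 + (16.6818)·e^(−379.9/205.873) = 12.4982 + (16.6818)·0.157976 = 15.1335 °C.

15.13 °C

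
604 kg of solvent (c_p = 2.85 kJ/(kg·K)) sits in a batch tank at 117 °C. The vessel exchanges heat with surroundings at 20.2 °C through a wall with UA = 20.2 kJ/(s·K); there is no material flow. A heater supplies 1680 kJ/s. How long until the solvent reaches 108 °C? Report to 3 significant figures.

92.0 s

Lumped-capacitance energy balance: M c_p dT/dt = UA(T_amb − T) + Q̇.
τ = M c_p/UA = 85.218 s; T_ss = T_amb + Q̇/UA = 20.2 + 1680/20.2 = 103.37 °C.
T(t) = T_ss + (T₀ − T_ss)e^(−t/τ); set T = 108:
t = −τ ln[(T − T_ss)/(T₀ − T_ss)] = −85.218 · ln(0.33977) = 91.991 s.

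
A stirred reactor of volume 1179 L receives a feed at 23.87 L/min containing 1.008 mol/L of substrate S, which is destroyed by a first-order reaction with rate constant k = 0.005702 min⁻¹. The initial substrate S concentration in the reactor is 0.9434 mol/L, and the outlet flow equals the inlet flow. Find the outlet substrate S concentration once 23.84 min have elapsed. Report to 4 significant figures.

Accumulation = in − out − consumed: V dC/dt = Q C_in − Q C − k V C.
dC/dt = (Q/V) C_in − (Q/V + k) C; effective rate a = Q/V + k = 0.0202460 + 0.005702 = 0.0259480 min⁻¹.
C_ss = Q C_in/(Q + kV) = 0.786495 mol/L; C(t) = C_ss + (C₀ − C_ss) e^(−a t).
C(23.84) = 0.786495 + (0.156905)·e^(−0.0259480·23.84) = 0.786495 + (0.156905)·0.538698 = 0.871019 mol/L.

0.8710 mol/L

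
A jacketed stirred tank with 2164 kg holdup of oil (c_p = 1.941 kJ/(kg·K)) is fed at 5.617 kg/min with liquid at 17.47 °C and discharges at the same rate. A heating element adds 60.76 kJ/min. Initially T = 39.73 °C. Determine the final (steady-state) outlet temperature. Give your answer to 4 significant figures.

Heat balance on the well-mixed liquid: M c_p dT/dt = ṁ c_p (T_in − T) + 60.76.
At steady state dT/dt = 0 ⇒ T_ss = T_in + Q̇/(ṁ c_p) = 17.47 + 60.76/(5.617·1.941) = 23.0430 °C.

23.04 °C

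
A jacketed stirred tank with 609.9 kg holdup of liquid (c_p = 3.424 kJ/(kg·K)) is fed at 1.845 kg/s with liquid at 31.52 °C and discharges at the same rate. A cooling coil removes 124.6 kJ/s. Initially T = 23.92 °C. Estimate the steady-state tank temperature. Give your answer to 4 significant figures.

11.80 °C

M c_p dT/dt = ṁ c_p (T_in − T) − Q̇.
At steady state dT/dt = 0 ⇒ T_ss = T_in − Q̇/(ṁ c_p) = 31.52 − 124.6/(1.845·3.424) = 11.7963 °C.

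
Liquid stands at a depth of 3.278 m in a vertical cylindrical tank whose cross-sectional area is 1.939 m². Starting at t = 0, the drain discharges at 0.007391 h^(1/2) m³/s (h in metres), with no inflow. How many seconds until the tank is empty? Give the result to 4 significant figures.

Unsteady balance on liquid volume: A dh/dt = −0.007391 √h.
This is separable: 2 d(√h)/dt = −0.007391/A, so √h = √h₀ − (0.007391/(2A)) t.
Tank is empty when √h = 0: t_empty = 2A√h₀/0.007391.
t_empty = 2·1.939·√3.278/0.007391 = 3.87800·1.81052/0.007391 = 949.968 s.

950.0 s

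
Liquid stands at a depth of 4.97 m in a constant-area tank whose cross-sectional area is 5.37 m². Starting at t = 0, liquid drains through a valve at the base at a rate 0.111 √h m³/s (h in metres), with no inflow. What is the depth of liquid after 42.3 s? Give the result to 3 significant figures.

3.21 m

With no inflow, A dh/dt = −0.111 √h.
This is separable: 2 d(√h)/dt = −0.111/A, so √h = √h₀ − (0.111/(2A)) t.
√h = √4.97 − 0.111·42.3/(2·5.37) = 2.2293 − 0.43718 = 1.7922.
h = 1.7922² = 3.2119 m.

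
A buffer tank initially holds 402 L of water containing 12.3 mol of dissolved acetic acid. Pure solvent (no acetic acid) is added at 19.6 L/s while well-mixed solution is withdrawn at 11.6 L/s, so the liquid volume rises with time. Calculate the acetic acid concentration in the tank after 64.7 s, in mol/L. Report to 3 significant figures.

Let m(t) be the amount of acetic acid. Volume: V(t) = V₀ + (Q_in − Q_out) t = 402 + 8.0000 t; V(64.7) = 919.60 L.
Species balance (pure solvent in): dm/dt = −Q_out · m/V(t).
Separate: dm/m = −Q_out dt/V(t) ⇒ ln(m/m₀) = −(Q_out/(Q_in−Q_out)) ln(V/V₀).
m = m₀ (V₀/V)^(Q_out/(Q_in−Q_out)) = 12.3 × (402/919.60)^(1.4500) = 3.7052 mol.
C = m/V = 3.7052/919.60 = 0.0040292 mol/L.

0.00403 mol/L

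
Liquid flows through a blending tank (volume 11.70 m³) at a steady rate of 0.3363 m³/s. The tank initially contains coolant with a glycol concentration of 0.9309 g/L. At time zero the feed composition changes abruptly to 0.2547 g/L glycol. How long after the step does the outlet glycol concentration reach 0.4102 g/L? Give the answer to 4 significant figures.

51.14 s

Mass balance on the solute (V constant): V dC/dt = Q(C_in − C), so τ = V/Q = 34.7904 s.
C(t) = C_in + (C₀ − C_in) e^(−t/τ). Set C = 0.4102 and solve for t:
e^(−t/τ) = (C − C_in)/(C₀ − C_in) = (0.4102 − 0.2547)/(0.9309 − 0.2547) = 0.229962
t = −τ ln(…) = 34.7904 × 1.46984 = 51.1364 s.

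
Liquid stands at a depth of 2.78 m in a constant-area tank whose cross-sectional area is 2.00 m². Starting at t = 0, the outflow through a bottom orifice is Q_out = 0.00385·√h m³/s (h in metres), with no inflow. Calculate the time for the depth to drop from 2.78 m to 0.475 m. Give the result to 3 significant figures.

1020 s

Volume balance on the tank: A dh/dt = −0.00385 √h.
∫ h^(−1/2) dh = −(0.00385/A) ∫ dt, giving 2√h = 2√h₀ − (0.00385/A) t.
t = 2A(√h₀ − √h)/0.00385 = 2·2.00·(√2.78 − √0.475)/0.00385
  = 4.0000 × (1.6673 − 0.68920) / 0.00385 = 1016.2 s.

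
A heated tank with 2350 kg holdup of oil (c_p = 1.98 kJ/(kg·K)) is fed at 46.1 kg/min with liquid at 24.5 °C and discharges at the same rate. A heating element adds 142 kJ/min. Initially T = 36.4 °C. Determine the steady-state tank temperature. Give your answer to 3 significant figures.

26.1 °C

M c_p dT/dt = ṁ c_p (T_in − T) + Q̇.
At steady state dT/dt = 0 ⇒ T_ss = T_in + Q̇/(ṁ c_p) = 24.5 + 142/(46.1·1.98) = 26.056 °C.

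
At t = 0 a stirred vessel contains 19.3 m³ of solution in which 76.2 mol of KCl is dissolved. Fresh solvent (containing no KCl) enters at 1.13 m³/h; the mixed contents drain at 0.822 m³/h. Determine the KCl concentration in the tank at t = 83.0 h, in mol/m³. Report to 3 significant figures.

Total volume: dV/dt = Q_in − Q_out = 0.30800 m³/h, so V(t) = 19.3 + 0.30800 t and V(83.0) = 44.864 m³.
Species balance (pure solvent in): dm/dt = −Q_out · m/V(t).
Separate: dm/m = −Q_out dt/V(t) ⇒ ln(m/m₀) = −(Q_out/(Q_in−Q_out)) ln(V/V₀).
m = m₀ (V₀/V)^(Q_out/(Q_in−Q_out)) = 76.2 × (19.3/44.864)^(2.6688) = 8.0215 mol.
C = m/V = 8.0215/44.864 = 0.17880 mol/m³.

0.179 mol/m³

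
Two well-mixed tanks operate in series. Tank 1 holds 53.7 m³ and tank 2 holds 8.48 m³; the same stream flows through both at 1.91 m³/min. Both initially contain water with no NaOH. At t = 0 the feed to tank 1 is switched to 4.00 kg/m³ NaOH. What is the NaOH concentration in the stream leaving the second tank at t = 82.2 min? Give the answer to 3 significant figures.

Species balance on tank i: dCᵢ/dt = (Cᵢ₋₁ − Cᵢ)/τᵢ with τᵢ = Vᵢ/Q.
τ₁ = 53.7/1.91 = 28.115 min; τ₂ = 8.48/1.91 = 4.4398 min.
Tank 1: C₁ = C_in(1 − e^(−t/τ₁)). Tank 2 (τ₁ ≠ τ₂): C₂ = C_in[1 − (τ₁ e^(−t/τ₁) − τ₂ e^(−t/τ₂))/(τ₁ − τ₂)].
At t = 82.2: e^(−t/τ₁) = 0.053735, e^(−t/τ₂) = 9.1055e-09.
C₂ = 4.00·[1 − (28.115·0.053735 − 4.4398·9.1055e-09)/(23.675)] = 4.00·0.93619 = 3.7448 kg/m³.

3.74 kg/m³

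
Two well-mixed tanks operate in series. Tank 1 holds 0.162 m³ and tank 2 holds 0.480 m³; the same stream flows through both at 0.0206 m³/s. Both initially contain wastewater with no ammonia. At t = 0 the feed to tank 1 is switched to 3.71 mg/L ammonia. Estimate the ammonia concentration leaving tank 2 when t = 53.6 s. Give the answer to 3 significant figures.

3.15 mg/L

Each tank obeys Vᵢ dCᵢ/dt = Q(Cᵢ₋₁ − Cᵢ), so τᵢ = Vᵢ/Q.
τ₁ = 0.162/0.0206 = 7.8641 s; τ₂ = 0.480/0.0206 = 23.301 s.
Tank 1: C₁ = C_in(1 − e^(−t/τ₁)). Tank 2 (τ₁ ≠ τ₂): C₂ = C_in[1 − (τ₁ e^(−t/τ₁) − τ₂ e^(−t/τ₂))/(τ₁ − τ₂)].
At t = 53.6: e^(−t/τ₁) = 0.0010963, e^(−t/τ₂) = 0.10023.
C₂ = 3.71·[1 − (7.8641·0.0010963 − 23.301·0.10023)/(-15.437)] = 3.71·0.84927 = 3.1508 mg/L.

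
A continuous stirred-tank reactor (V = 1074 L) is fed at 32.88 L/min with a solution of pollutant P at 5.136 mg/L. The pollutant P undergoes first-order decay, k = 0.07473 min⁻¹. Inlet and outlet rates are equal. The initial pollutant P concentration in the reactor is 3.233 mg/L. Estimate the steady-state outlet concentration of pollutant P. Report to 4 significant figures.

1.493 mg/L

Species balance: V dC/dt = Q C_in − Q C − k V C.
Steady state (dC/dt = 0): C_ss = Q C_in/(Q + kV) = C_in/(1 + kV/Q).
C_ss = 32.88·5.136/(32.88 + 0.07473·1074) = 168.872/113.140 = 1.49259 mg/L.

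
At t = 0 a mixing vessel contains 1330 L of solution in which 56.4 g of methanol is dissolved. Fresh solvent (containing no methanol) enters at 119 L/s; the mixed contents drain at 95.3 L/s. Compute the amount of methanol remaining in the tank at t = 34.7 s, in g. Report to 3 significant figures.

8.14 g

Total volume: dV/dt = Q_in − Q_out = 23.700 L/s, so V(t) = 1330 + 23.700 t and V(34.7) = 2152.4 L.
Species balance (pure solvent in): dm/dt = −Q_out · m/V(t).
Separate: dm/m = −Q_out dt/V(t) ⇒ ln(m/m₀) = −(Q_out/(Q_in−Q_out)) ln(V/V₀).
m = m₀ (V₀/V)^(Q_out/(Q_in−Q_out)) = 56.4 × (1330/2152.4)^(4.0211) = 8.1394 g.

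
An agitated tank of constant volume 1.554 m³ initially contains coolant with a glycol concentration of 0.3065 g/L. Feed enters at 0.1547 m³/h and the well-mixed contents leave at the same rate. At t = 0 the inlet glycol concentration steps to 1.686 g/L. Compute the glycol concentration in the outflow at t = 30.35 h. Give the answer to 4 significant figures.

Accumulation = in − out for the solute gives V dC/dt = Q(C_in − C).
So dC/dt = (C_in − C)/τ with τ = V/Q = 1.554/0.1547 = 10.0452 h.
This is linear first-order; C(t) = C_in + (C₀ − C_in) e^(−t/τ).
C(30.35) = 1.686 + (0.3065 − 1.686)·e^(−30.35/10.0452) = 1.686 + (-1.37950)·0.0487364 = 1.61877 g/L.

1.619 g/L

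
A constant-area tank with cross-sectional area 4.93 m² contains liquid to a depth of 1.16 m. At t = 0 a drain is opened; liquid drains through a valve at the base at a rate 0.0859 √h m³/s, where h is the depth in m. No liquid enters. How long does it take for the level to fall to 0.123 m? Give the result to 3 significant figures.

Volume balance on the tank: A dh/dt = −0.0859 √h.
This is separable: 2 d(√h)/dt = −0.0859/A, so √h = √h₀ − (0.0859/(2A)) t.
t = 2A(√h₀ − √h)/0.0859 = 2·4.93·(√1.16 − √0.123)/0.0859
  = 9.8600 × (1.0770 − 0.35071) / 0.0859 = 83.370 s.

83.4 s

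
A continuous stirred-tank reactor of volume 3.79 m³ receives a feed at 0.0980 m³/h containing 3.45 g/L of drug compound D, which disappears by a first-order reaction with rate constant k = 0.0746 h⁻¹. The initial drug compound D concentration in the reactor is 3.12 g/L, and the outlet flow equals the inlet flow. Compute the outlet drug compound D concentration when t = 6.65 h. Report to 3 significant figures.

V dC/dt = Q(C_in − C) − k V C.
dC/dt = (Q/V) C_in − (Q/V + k) C; effective rate a = Q/V + k = 0.025858 + 0.0746 = 0.10046 h⁻¹.
C_ss = Q C_in/(Q + kV) = 0.88802 g/L; C(t) = C_ss + (C₀ − C_ss) e^(−a t).
C(6.65) = 0.88802 + (2.2320)·e^(−0.10046·6.65) = 0.88802 + (2.2320)·0.51271 = 2.0324 g/L.

2.03 g/L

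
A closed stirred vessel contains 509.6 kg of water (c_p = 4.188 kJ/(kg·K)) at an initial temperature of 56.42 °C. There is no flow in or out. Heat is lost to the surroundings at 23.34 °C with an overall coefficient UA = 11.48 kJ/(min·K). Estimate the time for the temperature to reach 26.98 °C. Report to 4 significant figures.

M c_p dT/dt = −UA(T − T_amb).
τ = M c_p/UA = 185.906 min; T_ss = T_amb = 23.3400 °C.
T(t) = T_ss + (T₀ − T_ss)e^(−t/τ); set T = 26.98:
t = −τ ln[(T − T_ss)/(T₀ − T_ss)] = −185.906 · ln(0.110036) = 410.285 min.

410.3 min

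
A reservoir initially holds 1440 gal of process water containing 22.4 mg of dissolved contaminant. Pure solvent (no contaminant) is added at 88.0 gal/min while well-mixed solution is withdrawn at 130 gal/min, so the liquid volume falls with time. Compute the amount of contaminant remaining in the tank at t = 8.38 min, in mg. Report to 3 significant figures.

Let m(t) be the amount of contaminant. Volume: V(t) = V₀ + (Q_in − Q_out) t = 1440 − 42.000 t; V(8.38) = 1088.0 gal.
Species balance (pure solvent in): dm/dt = −Q_out · m/V(t).
Separate: dm/m = −Q_out dt/V(t) ⇒ ln(m/m₀) = −(Q_out/(Q_in−Q_out)) ln(V/V₀).
m = m₀ (V₀/V)^(Q_out/(Q_in−Q_out)) = 22.4 × (1440/1088.0)^(-3.0952) = 9.4081 mg.

9.41 mg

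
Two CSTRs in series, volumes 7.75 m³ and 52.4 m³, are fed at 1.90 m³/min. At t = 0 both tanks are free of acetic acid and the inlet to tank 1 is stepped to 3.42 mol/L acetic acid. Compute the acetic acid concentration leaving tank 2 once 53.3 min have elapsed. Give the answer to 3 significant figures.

Each tank obeys Vᵢ dCᵢ/dt = Q(Cᵢ₋₁ − Cᵢ), so τᵢ = Vᵢ/Q.
τ₁ = 7.75/1.90 = 4.0789 min; τ₂ = 52.4/1.90 = 27.579 min.
Tank 1: C₁ = C_in(1 − e^(−t/τ₁)). Tank 2 (τ₁ ≠ τ₂): C₂ = C_in[1 − (τ₁ e^(−t/τ₁) − τ₂ e^(−t/τ₂))/(τ₁ − τ₂)].
At t = 53.3: e^(−t/τ₁) = 2.1136e-06, e^(−t/τ₂) = 0.14477.
C₂ = 3.42·[1 − (4.0789·2.1136e-06 − 27.579·0.14477)/(-23.500)] = 3.42·0.83011 = 2.8390 mol/L.

2.84 mol/L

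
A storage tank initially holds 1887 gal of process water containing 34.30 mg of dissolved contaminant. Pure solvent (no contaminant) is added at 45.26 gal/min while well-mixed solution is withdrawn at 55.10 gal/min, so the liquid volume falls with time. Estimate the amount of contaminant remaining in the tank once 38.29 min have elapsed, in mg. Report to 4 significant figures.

Total volume: dV/dt = Q_in − Q_out = -9.84000 gal/min, so V(t) = 1887 − 9.84000 t and V(38.29) = 1510.23 gal.
Solute balance: dm/dt = 0 − Q_out C = −Q_out m/V(t).
Separate: dm/m = −Q_out dt/V(t) ⇒ ln(m/m₀) = −(Q_out/(Q_in−Q_out)) ln(V/V₀).
m = m₀ (V₀/V)^(Q_out/(Q_in−Q_out)) = 34.30 × (1887/1510.23)^(-5.59959) = 9.85477 mg.

9.855 mg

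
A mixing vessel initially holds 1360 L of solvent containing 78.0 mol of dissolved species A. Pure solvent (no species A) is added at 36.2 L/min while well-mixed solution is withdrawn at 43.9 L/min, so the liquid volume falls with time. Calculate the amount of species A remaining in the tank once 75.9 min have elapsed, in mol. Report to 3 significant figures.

3.17 mol

Let m(t) be the amount of species A. Volume: V(t) = V₀ + (Q_in − Q_out) t = 1360 − 7.7000 t; V(75.9) = 775.57 L.
Solute balance: dm/dt = 0 − Q_out C = −Q_out m/V(t).
dm/m = −Q_out dt/(V₀ − 7.7000 t); integrating gives ln(m/m₀) = −(Q_out/(Q_in−Q_out)) ln(V/V₀).
m = m₀ (V₀/V)^(Q_out/(Q_in−Q_out)) = 78.0 × (1360/775.57)^(-5.7013) = 3.1728 mol.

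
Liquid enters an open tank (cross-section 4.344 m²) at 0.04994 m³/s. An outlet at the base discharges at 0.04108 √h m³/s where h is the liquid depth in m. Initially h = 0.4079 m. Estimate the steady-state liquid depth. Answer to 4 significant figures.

A dh/dt = Q_in − 0.04108 √h. Steady state requires inflow = outflow:
Q_in = 0.04108 √h_ss ⇒ √h_ss = 0.04994/0.04108 = 1.21568.
h_ss = 1.21568² = 1.47787 m. (Since h₀ = 0.4079 m < h_ss, the level will rise toward this value.)

1.478 m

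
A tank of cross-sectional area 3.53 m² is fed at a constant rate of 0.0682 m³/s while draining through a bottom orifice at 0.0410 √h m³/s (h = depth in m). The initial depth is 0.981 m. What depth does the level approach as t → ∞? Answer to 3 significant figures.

2.77 m

Accumulation of liquid (constant cross-section A): A dh/dt = Q_in − 0.0410 √h. At steady state dh/dt = 0:
Q_in = 0.0410 √h_ss ⇒ √h_ss = 0.0682/0.0410 = 1.6634.
h_ss = 1.6634² = 2.7669 m. (Since h₀ = 0.981 m < h_ss, the level will rise toward this value.)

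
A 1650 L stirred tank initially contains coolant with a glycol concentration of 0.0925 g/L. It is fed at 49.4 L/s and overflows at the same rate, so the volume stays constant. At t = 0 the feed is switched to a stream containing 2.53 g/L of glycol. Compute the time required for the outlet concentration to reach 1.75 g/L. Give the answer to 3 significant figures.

38.1 s

Mass balance on the solute (V constant): V dC/dt = Q(C_in − C), so τ = V/Q = 33.401 s.
C(t) = C_in + (C₀ − C_in) e^(−t/τ). Set C = 1.75 and solve for t:
e^(−t/τ) = (C − C_in)/(C₀ − C_in) = (1.75 − 2.53)/(0.0925 − 2.53) = 0.32000
t = −τ ln(…) = 33.401 × 1.1394 = 38.058 s.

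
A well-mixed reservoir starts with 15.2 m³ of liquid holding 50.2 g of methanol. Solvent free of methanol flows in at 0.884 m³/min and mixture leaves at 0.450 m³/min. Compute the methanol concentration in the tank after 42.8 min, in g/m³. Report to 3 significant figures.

0.649 g/m³

Let m(t) be the amount of methanol. Volume: V(t) = V₀ + (Q_in − Q_out) t = 15.2 + 0.43400 t; V(42.8) = 33.775 m³.
Solute balance: dm/dt = 0 − Q_out C = −Q_out m/V(t).
dm/m = −Q_out dt/(V₀ + 0.43400 t); integrating gives ln(m/m₀) = −(Q_out/(Q_in−Q_out)) ln(V/V₀).
m = m₀ (V₀/V)^(Q_out/(Q_in−Q_out)) = 50.2 × (15.2/33.775)^(1.0369) = 21.936 g.
C = m/V = 21.936/33.775 = 0.64948 g/m³.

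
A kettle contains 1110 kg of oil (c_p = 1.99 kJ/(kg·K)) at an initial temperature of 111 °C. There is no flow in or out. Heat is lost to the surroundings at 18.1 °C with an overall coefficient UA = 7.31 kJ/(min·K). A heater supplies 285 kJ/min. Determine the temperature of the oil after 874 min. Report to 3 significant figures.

Lumped-capacitance energy balance: M c_p dT/dt = UA(T_amb − T) + Q̇.
dT/dt = (T_ss − T)/τ with T_ss = T_amb + Q̇/UA = 18.1 + 285/7.31 = 57.088 °C, τ = M c_p/UA = 1110·1.99/7.31 = 302.18 min.
Integrating: T(t) = T_ss + (T₀ − T_ss) e^(−t/τ).
T(874) = 57.088 + (53.912)·0.055445 = 60.077 °C.

60.1 °C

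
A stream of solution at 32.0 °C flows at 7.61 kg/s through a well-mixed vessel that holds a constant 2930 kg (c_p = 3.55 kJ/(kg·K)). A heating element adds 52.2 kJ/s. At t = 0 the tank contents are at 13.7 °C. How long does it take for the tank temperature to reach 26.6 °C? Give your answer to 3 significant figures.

Energy balance: M c_p dT/dt = ṁ c_p (T_in − T) + 52.2.
τ = M/ṁ = 385.02 s; T_ss = T_in + Q̇/(ṁ c_p) = 33.932 °C.
T(t) = T_ss + (T₀ − T_ss) e^(−t/τ). Set T = 26.6:
e^(−t/τ) = (26.6 − 33.932)/(13.7 − 33.932) = 0.36240
t = −385.02 · ln(0.36240) = 390.79 s.

391 s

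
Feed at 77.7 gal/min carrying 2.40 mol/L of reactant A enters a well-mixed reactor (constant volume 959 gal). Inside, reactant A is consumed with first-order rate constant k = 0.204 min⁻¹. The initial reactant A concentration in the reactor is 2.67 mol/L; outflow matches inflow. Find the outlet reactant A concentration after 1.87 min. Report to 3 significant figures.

1.85 mol/L

Species balance: V dC/dt = Q C_in − Q C − k V C.
dC/dt = (Q/V) C_in − (Q/V + k) C; effective rate a = Q/V + k = 0.081022 + 0.204 = 0.28502 min⁻¹.
C_ss = Q C_in/(Q + kV) = 0.68224 mol/L; C(t) = C_ss + (C₀ − C_ss) e^(−a t).
C(1.87) = 0.68224 + (1.9878)·e^(−0.28502·1.87) = 0.68224 + (1.9878)·0.58685 = 1.8488 mol/L.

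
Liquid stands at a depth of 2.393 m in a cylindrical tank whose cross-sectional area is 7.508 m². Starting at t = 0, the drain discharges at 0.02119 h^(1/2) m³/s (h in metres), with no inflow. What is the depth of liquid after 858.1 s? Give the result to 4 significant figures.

0.1129 m

With no inflow, A dh/dt = −0.02119 √h.
Separate and integrate: 2(√h − √h₀) = −(0.02119/A) t.
√h = √2.393 − 0.02119·858.1/(2·7.508) = 1.54693 − 1.21092 = 0.336015.
h = 0.336015² = 0.112906 m.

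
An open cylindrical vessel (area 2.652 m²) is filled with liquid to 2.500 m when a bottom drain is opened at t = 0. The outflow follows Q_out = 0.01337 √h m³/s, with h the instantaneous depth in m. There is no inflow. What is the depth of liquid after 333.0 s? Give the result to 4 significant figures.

0.5502 m

With no inflow, A dh/dt = −0.01337 √h.
This is separable: 2 d(√h)/dt = −0.01337/A, so √h = √h₀ − (0.01337/(2A)) t.
√h = √2.500 − 0.01337·333.0/(2·2.652) = 1.58114 − 0.839406 = 0.741733.
h = 0.741733² = 0.550167 m.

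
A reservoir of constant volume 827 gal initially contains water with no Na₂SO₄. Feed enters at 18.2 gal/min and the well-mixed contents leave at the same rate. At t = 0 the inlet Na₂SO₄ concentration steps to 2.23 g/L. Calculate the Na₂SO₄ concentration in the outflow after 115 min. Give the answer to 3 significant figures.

2.05 g/L

Unsteady species balance (constant V, well mixed): V dC/dt = Q(C_in − C).
Time constant τ = V/Q = 827/18.2 = 45.440 min.
This is linear first-order; C(t) = C_in + (C₀ − C_in) e^(−t/τ).
C(115) = 2.23 + (0 − 2.23)·e^(−115/45.440) = 2.23 + (-2.2300)·0.079593 = 2.0525 g/L.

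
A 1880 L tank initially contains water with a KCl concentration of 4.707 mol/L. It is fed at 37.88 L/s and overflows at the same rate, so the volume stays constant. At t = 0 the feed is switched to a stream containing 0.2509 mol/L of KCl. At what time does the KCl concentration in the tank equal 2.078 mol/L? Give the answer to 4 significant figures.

Species balance: V dC/dt = Q(C_in − C) ⇒ τ = V/Q = 49.6304 s.
C(t) = C_in + (C₀ − C_in) e^(−t/τ). Set C = 2.078 and solve for t:
e^(−t/τ) = (C − C_in)/(C₀ − C_in) = (2.078 − 0.2509)/(4.707 − 0.2509) = 0.410022
t = −τ ln(…) = 49.6304 × 0.891544 = 44.2477 s.

44.25 s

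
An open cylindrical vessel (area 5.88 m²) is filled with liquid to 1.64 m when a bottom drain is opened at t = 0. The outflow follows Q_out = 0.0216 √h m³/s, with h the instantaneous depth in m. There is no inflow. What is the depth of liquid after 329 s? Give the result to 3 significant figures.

A dh/dt = −Q_out = −0.0216 √h.
∫ h^(−1/2) dh = −(0.0216/A) ∫ dt, giving 2√h = 2√h₀ − (0.0216/A) t.
√h = √1.64 − 0.0216·329/(2·5.88) = 1.2806 − 0.60429 = 0.67634.
h = 0.67634² = 0.45743 m.

0.457 m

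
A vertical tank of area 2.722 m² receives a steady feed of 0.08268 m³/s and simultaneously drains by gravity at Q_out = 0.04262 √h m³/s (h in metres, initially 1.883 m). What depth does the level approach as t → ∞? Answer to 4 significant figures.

A dh/dt = Q_in − 0.04262 √h. Steady state requires inflow = outflow:
Q_in = 0.04262 √h_ss ⇒ √h_ss = 0.08268/0.04262 = 1.93993.
h_ss = 1.93993² = 3.76335 m. (Since h₀ = 1.883 m < h_ss, the level will rise toward this value.)

3.763 m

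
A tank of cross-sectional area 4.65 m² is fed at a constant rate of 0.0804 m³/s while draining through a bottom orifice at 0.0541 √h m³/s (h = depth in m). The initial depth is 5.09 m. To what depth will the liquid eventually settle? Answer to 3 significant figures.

Accumulation of liquid (constant cross-section A): A dh/dt = Q_in − 0.0541 √h. At steady state dh/dt = 0:
Q_in = 0.0541 √h_ss ⇒ √h_ss = 0.0804/0.0541 = 1.4861.
h_ss = 1.4861² = 2.2086 m. (Since h₀ = 5.09 m > h_ss, the level will fall toward this value.)

2.21 m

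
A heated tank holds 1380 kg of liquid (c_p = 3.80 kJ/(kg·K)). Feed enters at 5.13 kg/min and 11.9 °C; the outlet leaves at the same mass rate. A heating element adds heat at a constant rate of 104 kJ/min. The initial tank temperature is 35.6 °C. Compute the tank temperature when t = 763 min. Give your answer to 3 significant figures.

18.3 °C

M c_p dT/dt = ṁ c_p (T_in − T) + Q̇.
Rearrange: dT/dt = (T_ss − T)/τ with τ = M/ṁ = 269.01 min and T_ss = T_in + Q̇/(ṁ c_p) = 17.235 °C.
This is linear first-order; T(t) = T_ss + (T₀ − T_ss) e^(−t/τ).
T(763) = 17.235 + (18.365)·e^(−763/269.01) = 17.235 + (18.365)·0.058638 = 18.312 °C.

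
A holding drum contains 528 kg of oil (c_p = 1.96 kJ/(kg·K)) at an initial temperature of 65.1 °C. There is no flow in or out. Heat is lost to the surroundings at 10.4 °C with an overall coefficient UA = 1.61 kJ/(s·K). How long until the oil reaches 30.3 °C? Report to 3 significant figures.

650 s

Energy balance: M c_p dT/dt = −UA(T − T_amb).
τ = M c_p/UA = 642.78 s; T_ss = T_amb = 10.400 °C.
T(t) = T_ss + (T₀ − T_ss)e^(−t/τ); set T = 30.3:
t = −τ ln[(T − T_ss)/(T₀ − T_ss)] = −642.78 · ln(0.36380) = 649.95 s.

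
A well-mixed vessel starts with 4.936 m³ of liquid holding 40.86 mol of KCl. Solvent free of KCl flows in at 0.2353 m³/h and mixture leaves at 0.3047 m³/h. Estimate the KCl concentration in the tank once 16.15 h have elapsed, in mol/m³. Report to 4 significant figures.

Let m(t) be the amount of KCl. Volume: V(t) = V₀ + (Q_in − Q_out) t = 4.936 − 0.0694000 t; V(16.15) = 3.81519 m³.
Solute balance: dm/dt = 0 − Q_out C = −Q_out m/V(t).
dm/m = −Q_out dt/(V₀ − 0.0694000 t); integrating gives ln(m/m₀) = −(Q_out/(Q_in−Q_out)) ln(V/V₀).
m = m₀ (V₀/V)^(Q_out/(Q_in−Q_out)) = 40.86 × (4.936/3.81519)^(-4.39049) = 13.1881 mol.
C = m/V = 13.1881/3.81519 = 3.45674 mol/m³.

3.457 mol/m³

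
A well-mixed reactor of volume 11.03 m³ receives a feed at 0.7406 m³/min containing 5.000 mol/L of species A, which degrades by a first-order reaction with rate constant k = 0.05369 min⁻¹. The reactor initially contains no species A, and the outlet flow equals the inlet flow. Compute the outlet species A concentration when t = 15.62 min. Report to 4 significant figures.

2.358 mol/L

Accumulation = in − out − consumed: V dC/dt = Q C_in − Q C − k V C.
dC/dt = (Q/V) C_in − (Q/V + k) C; effective rate a = Q/V + k = 0.0671442 + 0.05369 = 0.120834 min⁻¹.
C_ss = Q C_in/(Q + kV) = 2.77836 mol/L; C(t) = C_ss + (C₀ − C_ss) e^(−a t).
C(15.62) = 2.77836 + (-2.77836)·e^(−0.120834·15.62) = 2.77836 + (-2.77836)·0.151461 = 2.35755 mol/L.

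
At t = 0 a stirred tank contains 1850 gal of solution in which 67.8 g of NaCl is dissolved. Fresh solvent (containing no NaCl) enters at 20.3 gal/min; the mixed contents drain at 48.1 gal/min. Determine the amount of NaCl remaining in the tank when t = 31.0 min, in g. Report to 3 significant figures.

22.9 g

Total volume: dV/dt = Q_in − Q_out = -27.800 gal/min, so V(t) = 1850 − 27.800 t and V(31.0) = 988.20 gal.
Solute balance: dm/dt = 0 − Q_out C = −Q_out m/V(t).
Separate: dm/m = −Q_out dt/V(t) ⇒ ln(m/m₀) = −(Q_out/(Q_in−Q_out)) ln(V/V₀).
m = m₀ (V₀/V)^(Q_out/(Q_in−Q_out)) = 67.8 × (1850/988.20)^(-1.7302) = 22.911 g.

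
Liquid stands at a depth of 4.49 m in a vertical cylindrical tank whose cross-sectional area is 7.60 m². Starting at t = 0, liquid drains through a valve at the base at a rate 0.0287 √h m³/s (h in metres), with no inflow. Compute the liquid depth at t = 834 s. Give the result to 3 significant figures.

0.296 m

Volume balance on the tank: A dh/dt = −0.0287 √h.
Separate and integrate: 2(√h − √h₀) = −(0.0287/A) t.
√h = √4.49 − 0.0287·834/(2·7.60) = 2.1190 − 1.5747 = 0.54424.
h = 0.54424² = 0.29620 m.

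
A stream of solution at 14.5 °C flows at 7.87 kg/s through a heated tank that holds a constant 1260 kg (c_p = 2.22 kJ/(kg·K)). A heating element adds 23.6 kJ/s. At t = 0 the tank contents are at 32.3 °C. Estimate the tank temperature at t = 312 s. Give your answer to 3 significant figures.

M c_p dT/dt = ṁ c_p (T_in − T) + Q̇.
τ = M/ṁ = 160.10 s; T_ss = T_in + Q̇/(ṁ c_p) = 14.5 + 23.6/(7.87·2.22) = 15.851 °C.
This is linear first-order; T(t) = T_ss + (T₀ − T_ss) e^(−t/τ).
T(312) = 15.851 + (16.449)·e^(−312/160.10) = 15.851 + (16.449)·0.14245 = 18.194 °C.

18.2 °C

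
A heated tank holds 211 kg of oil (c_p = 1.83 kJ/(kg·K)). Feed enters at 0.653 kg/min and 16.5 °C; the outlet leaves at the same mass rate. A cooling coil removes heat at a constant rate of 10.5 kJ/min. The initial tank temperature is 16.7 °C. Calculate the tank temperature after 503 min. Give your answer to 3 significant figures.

M c_p dT/dt = ṁ c_p (T_in − T) − Q̇.
Rearrange: dT/dt = (T_ss − T)/τ with τ = M/ṁ = 323.12 min and T_ss = T_in − Q̇/(ṁ c_p) = 7.7133 °C.
T approaches T_ss exponentially: T(t) = T_ss + (T₀ − T_ss) e^(−t/τ).
T(503) = 7.7133 + (8.9867)·e^(−503/323.12) = 7.7133 + (8.9867)·0.21084 = 9.6080 °C.

9.61 °C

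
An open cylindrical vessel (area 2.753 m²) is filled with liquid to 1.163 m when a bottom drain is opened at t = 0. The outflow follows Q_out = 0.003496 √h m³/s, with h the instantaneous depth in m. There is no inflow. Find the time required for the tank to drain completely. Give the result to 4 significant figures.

With no inflow, A dh/dt = −0.003496 √h.
This is separable: 2 d(√h)/dt = −0.003496/A, so √h = √h₀ − (0.003496/(2A)) t.
Tank is empty when √h = 0: t_empty = 2A√h₀/0.003496.
t_empty = 2·2.753·√1.163/0.003496 = 5.50600·1.07842/0.003496 = 1698.46 s.

1698 s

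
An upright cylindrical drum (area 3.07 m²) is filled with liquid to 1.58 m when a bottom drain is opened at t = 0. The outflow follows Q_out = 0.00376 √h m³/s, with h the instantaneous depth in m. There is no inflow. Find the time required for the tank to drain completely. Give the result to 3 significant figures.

2050 s

Unsteady balance on liquid volume: A dh/dt = −0.00376 √h.
This is separable: 2 d(√h)/dt = −0.00376/A, so √h = √h₀ − (0.00376/(2A)) t.
Tank is empty when √h = 0: t_empty = 2A√h₀/0.00376.
t_empty = 2·3.07·√1.58/0.00376 = 6.1400·1.2570/0.00376 = 2052.6 s.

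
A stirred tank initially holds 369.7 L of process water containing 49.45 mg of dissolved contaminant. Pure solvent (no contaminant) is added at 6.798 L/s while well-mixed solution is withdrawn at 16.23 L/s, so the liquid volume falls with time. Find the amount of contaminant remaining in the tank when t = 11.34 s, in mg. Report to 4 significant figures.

Let m(t) be the amount of contaminant. Volume: V(t) = V₀ + (Q_in − Q_out) t = 369.7 − 9.43200 t; V(11.34) = 262.741 L.
Solute balance: dm/dt = 0 − Q_out C = −Q_out m/V(t).
Separate: dm/m = −Q_out dt/V(t) ⇒ ln(m/m₀) = −(Q_out/(Q_in−Q_out)) ln(V/V₀).
m = m₀ (V₀/V)^(Q_out/(Q_in−Q_out)) = 49.45 × (369.7/262.741)^(-1.72074) = 27.4754 mg.

27.48 mg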